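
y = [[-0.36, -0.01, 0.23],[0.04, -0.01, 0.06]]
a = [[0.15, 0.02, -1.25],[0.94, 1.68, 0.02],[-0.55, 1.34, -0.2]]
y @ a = [[-0.19, 0.28, 0.4], [-0.04, 0.06, -0.06]]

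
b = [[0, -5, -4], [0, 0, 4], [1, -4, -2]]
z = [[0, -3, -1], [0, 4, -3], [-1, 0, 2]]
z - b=[[0, 2, 3], [0, 4, -7], [-2, 4, 4]]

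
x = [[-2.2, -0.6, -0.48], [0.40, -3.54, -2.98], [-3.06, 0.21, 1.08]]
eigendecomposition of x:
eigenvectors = [[-0.02, -0.42, 0.36], [-0.55, 0.75, 0.92], [0.84, -0.51, 0.18]]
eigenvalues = [1.02, -1.72, -3.97]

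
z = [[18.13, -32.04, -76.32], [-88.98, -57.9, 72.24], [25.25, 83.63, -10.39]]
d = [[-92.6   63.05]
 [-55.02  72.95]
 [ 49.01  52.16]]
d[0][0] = -92.6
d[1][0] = -55.02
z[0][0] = 18.13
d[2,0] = 49.01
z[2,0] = 25.25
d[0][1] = 63.05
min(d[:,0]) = -92.6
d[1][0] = -55.02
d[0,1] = 63.05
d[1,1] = 72.95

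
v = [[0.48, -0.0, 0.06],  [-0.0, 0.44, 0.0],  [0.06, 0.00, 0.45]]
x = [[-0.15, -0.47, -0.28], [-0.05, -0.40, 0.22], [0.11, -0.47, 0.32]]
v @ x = [[-0.07, -0.25, -0.12],[-0.02, -0.18, 0.10],[0.04, -0.24, 0.13]]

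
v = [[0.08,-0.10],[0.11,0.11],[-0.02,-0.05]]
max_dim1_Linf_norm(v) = 0.11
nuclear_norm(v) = 0.29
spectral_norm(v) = 0.17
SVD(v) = [[0.28, 0.95], [-0.91, 0.31], [0.32, 0.06]] @ diag([0.1661093092762869, 0.12612572050043908]) @ [[-0.51, -0.86], [0.86, -0.51]]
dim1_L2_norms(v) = [0.13, 0.16, 0.05]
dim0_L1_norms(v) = [0.21, 0.26]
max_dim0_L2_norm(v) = 0.16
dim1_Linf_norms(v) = [0.1, 0.11, 0.05]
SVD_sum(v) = [[-0.02, -0.04], [0.08, 0.13], [-0.03, -0.05]] + [[0.10, -0.06], [0.03, -0.02], [0.01, -0.00]]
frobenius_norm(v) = 0.21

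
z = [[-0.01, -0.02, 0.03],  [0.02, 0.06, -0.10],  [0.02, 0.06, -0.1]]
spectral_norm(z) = 0.17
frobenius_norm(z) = 0.17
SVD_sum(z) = [[-0.01, -0.02, 0.03],  [0.02, 0.06, -0.1],  [0.02, 0.06, -0.1]] + [[-0.0,-0.0,-0.00], [-0.00,-0.0,-0.00], [-0.0,-0.0,-0.0]] + [[0.00, -0.00, -0.0], [-0.0, 0.00, 0.00], [0.0, -0.00, -0.0]]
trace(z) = -0.05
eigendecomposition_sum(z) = [[-0.01, -0.02, 0.03], [0.02, 0.06, -0.10], [0.02, 0.06, -0.10]] + [[-0.00, -0.00, 0.0], [-0.0, -0.0, 0.00], [-0.0, -0.0, 0.00]] + [[0.0,  0.0,  -0.0], [-0.0,  -0.0,  0.00], [-0.00,  -0.00,  0.00]]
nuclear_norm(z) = 0.18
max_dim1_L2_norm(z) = 0.12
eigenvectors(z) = [[-0.19,0.78,0.41], [0.69,0.44,-0.82], [0.69,0.44,-0.41]]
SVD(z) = [[-0.22, -0.98, 0.0], [0.69, -0.15, -0.71], [0.69, -0.15, 0.71]] @ diag([0.17141663977801855, 0.004041733194191303, 2.9274880256725873e-19]) @ [[0.17,0.51,-0.84], [0.9,0.27,0.35], [0.41,-0.82,-0.41]]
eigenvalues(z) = [-0.05, -0.0, -0.0]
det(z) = 0.00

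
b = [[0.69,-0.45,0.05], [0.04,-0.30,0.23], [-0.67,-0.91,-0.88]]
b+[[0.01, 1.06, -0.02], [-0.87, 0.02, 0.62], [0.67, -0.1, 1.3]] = [[0.7, 0.61, 0.03], [-0.83, -0.28, 0.85], [0.00, -1.01, 0.42]]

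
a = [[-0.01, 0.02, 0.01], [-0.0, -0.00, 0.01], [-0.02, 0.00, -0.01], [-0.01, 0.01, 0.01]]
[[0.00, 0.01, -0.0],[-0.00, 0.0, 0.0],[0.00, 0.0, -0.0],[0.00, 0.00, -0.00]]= a@[[-0.11, -0.21, 0.23],  [0.12, 0.17, -0.05],  [-0.10, 0.11, -0.00]]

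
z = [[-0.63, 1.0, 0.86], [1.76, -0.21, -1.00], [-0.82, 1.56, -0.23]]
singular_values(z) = [2.64, 1.43, 0.64]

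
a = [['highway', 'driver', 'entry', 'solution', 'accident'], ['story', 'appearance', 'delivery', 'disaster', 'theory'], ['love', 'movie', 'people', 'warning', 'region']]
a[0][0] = 'highway'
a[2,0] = 'love'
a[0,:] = ['highway', 'driver', 'entry', 'solution', 'accident']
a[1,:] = ['story', 'appearance', 'delivery', 'disaster', 'theory']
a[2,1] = 'movie'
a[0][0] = 'highway'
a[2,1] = 'movie'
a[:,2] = ['entry', 'delivery', 'people']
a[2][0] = 'love'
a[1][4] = 'theory'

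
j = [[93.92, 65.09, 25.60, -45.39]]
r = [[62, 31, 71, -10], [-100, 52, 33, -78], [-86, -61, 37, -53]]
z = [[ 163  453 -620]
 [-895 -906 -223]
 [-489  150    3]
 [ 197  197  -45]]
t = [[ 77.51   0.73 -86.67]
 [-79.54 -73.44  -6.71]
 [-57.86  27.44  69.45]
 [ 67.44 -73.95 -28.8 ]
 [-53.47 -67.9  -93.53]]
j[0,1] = 65.09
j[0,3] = -45.39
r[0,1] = 31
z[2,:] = [-489, 150, 3]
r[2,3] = -53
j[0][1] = 65.09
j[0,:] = [93.92, 65.09, 25.6, -45.39]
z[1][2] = -223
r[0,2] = 71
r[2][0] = -86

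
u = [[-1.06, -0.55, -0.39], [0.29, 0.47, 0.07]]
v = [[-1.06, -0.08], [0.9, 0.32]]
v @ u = [[1.10, 0.55, 0.41],  [-0.86, -0.34, -0.33]]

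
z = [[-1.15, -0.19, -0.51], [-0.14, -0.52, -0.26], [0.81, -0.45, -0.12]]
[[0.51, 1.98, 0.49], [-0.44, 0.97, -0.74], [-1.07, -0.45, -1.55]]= z@[[-0.79, -1.34, -1.09], [0.82, -1.32, 1.19], [0.47, -0.37, 1.06]]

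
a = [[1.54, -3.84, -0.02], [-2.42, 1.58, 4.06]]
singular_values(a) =[5.62, 3.22]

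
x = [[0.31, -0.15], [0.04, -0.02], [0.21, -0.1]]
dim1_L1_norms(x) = [0.46, 0.06, 0.31]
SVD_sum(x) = [[0.31, -0.15], [0.04, -0.02], [0.21, -0.1]] + [[-0.00, -0.00], [-0.00, -0.0], [0.0, 0.00]]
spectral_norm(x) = 0.42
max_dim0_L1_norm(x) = 0.56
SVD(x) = [[-0.82, -0.45],[-0.11, -0.48],[-0.56, 0.75]] @ diag([0.4179690311818391, 0.001374399110454366]) @ [[-0.9, 0.43],[0.43, 0.90]]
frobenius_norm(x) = 0.42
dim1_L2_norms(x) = [0.34, 0.04, 0.23]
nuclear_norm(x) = 0.42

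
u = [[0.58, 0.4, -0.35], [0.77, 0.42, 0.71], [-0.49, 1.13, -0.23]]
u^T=[[0.58,0.77,-0.49], [0.40,0.42,1.13], [-0.35,0.71,-0.23]]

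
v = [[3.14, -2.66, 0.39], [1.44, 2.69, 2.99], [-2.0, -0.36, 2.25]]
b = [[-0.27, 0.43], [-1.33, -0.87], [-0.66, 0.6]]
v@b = [[2.43, 3.9], [-5.94, 0.07], [-0.47, 0.8]]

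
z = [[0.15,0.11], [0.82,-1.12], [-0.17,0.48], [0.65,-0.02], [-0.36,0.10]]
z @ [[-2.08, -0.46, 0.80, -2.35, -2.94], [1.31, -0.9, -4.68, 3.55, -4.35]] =[[-0.17, -0.17, -0.39, 0.04, -0.92], [-3.17, 0.63, 5.90, -5.90, 2.46], [0.98, -0.35, -2.38, 2.1, -1.59], [-1.38, -0.28, 0.61, -1.60, -1.82], [0.88, 0.08, -0.76, 1.2, 0.62]]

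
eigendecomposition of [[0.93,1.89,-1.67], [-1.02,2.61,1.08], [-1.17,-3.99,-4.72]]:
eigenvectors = [[(-0.31+0j),(-0.76+0j),(-0.76-0j)], [0.10+0.00j,-0.10-0.53j,(-0.1+0.53j)], [(-0.95+0j),0.27+0.25j,0.27-0.25j]]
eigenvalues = [(-4.7+0j), (1.76+1.86j), (1.76-1.86j)]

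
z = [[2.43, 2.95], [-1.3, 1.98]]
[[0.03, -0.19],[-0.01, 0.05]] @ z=[[0.32,  -0.29], [-0.09,  0.07]]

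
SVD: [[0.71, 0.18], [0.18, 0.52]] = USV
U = [[-0.86, -0.52], [-0.52, 0.86]]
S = [0.82, 0.41]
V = [[-0.86, -0.52], [-0.52, 0.86]]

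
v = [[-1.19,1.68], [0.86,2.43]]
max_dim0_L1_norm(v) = 4.11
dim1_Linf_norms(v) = [1.68, 2.43]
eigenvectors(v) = [[-0.98, -0.39],[0.21, -0.92]]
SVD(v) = [[0.56, 0.83], [0.83, -0.56]] @ diag([2.9544117567388137, 1.4678048820069634]) @ [[0.01, 1.00],[-1.0, 0.01]]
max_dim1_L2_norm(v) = 2.58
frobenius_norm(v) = 3.30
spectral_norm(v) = 2.95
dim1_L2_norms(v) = [2.06, 2.58]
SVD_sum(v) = [[0.02, 1.66], [0.03, 2.44]] + [[-1.21, 0.02], [0.83, -0.01]]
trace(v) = 1.24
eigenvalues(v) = [-1.55, 2.79]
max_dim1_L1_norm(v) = 3.29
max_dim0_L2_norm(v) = 2.95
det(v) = -4.34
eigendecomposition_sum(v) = [[-1.42, 0.6], [0.31, -0.13]] + [[0.23, 1.08], [0.55, 2.56]]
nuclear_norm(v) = 4.42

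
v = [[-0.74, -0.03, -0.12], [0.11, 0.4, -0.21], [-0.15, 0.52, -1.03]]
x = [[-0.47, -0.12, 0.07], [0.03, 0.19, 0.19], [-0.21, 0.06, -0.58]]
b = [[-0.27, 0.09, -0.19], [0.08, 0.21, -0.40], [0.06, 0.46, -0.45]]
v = b + x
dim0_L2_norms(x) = [0.52, 0.23, 0.61]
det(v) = 0.21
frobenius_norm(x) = 0.84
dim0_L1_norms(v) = [1.0, 0.95, 1.36]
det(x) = 0.06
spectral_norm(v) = 1.23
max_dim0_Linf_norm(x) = 0.58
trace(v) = -1.37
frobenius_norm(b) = 0.86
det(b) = -0.03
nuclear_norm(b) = 1.21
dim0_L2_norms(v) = [0.76, 0.66, 1.06]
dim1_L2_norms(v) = [0.75, 0.46, 1.16]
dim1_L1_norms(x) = [0.66, 0.41, 0.85]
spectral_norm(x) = 0.66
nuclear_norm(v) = 2.21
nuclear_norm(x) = 1.33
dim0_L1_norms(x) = [0.71, 0.37, 0.84]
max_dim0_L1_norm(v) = 1.36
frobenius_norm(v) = 1.46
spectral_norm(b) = 0.80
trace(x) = -0.86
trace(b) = -0.51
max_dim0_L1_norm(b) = 1.04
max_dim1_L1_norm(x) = 0.85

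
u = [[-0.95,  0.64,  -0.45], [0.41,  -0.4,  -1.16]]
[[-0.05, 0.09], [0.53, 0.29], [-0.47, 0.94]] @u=[[0.08, -0.07, -0.08], [-0.38, 0.22, -0.57], [0.83, -0.68, -0.88]]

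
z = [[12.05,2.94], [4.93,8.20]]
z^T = [[12.05, 4.93], [2.94, 8.2]]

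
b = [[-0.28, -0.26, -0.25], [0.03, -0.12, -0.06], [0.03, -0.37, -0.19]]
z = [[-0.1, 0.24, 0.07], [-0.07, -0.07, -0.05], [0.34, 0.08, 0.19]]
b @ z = [[-0.04, -0.07, -0.05], [-0.02, 0.01, -0.00], [-0.04, 0.02, -0.02]]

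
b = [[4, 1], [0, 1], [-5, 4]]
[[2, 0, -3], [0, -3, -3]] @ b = [[23, -10], [15, -15]]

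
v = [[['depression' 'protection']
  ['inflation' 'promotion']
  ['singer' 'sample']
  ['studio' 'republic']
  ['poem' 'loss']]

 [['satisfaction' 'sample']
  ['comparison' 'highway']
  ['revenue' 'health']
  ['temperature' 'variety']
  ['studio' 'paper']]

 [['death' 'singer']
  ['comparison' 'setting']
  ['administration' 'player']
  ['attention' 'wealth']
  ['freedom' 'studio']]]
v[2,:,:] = [['death', 'singer'], ['comparison', 'setting'], ['administration', 'player'], ['attention', 'wealth'], ['freedom', 'studio']]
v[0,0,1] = 'protection'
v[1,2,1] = 'health'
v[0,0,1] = 'protection'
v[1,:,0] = ['satisfaction', 'comparison', 'revenue', 'temperature', 'studio']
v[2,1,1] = 'setting'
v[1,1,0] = 'comparison'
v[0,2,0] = 'singer'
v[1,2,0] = 'revenue'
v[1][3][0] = 'temperature'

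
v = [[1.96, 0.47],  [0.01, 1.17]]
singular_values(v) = [2.04, 1.12]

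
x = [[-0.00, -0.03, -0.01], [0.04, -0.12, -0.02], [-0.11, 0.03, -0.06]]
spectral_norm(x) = 0.15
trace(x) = -0.18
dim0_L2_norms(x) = [0.12, 0.13, 0.06]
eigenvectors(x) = [[-0.51, 0.03, 0.27],[-0.31, 0.38, 0.96],[0.81, -0.92, 0.01]]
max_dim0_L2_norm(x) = 0.13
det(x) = -0.00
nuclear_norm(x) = 0.26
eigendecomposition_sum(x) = [[-0.00, 0.00, 0.00], [-0.00, 0.00, 0.0], [0.0, -0.0, -0.0]] + [[0.0, -0.0, 0.00],[0.05, -0.01, 0.02],[-0.11, 0.03, -0.06]] + [[-0.0,-0.03,-0.01],[-0.01,-0.11,-0.04],[-0.0,-0.0,-0.00]]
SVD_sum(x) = [[0.01, -0.01, 0.00], [0.07, -0.08, 0.02], [-0.07, 0.08, -0.02]] + [[-0.01, -0.02, -0.01],[-0.03, -0.04, -0.04],[-0.04, -0.05, -0.04]] + [[-0.00,-0.00,0.0], [0.0,0.0,-0.00], [0.0,0.00,-0.00]]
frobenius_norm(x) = 0.18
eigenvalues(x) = [-0.0, -0.07, -0.11]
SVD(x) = [[0.13, -0.24, -0.96], [0.71, -0.65, 0.26], [-0.69, -0.72, 0.09]] @ diag([0.1538639191653184, 0.10160988543805995, 0.0011513298192431295]) @ [[0.68, -0.72, 0.17],[0.52, 0.63, 0.58],[0.52, 0.30, -0.8]]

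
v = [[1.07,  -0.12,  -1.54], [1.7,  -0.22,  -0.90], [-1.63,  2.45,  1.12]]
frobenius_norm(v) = 4.15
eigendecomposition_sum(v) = [[-0.51+0.00j, 0.46-0.00j, -0.18-0.00j],[0.29-0.00j, (-0.26+0j), (0.1+0j)],[-0.72+0.00j, (0.65-0j), (-0.25-0j)]] + [[0.79-0.24j, (-0.29+1.06j), -0.68+0.59j], [(0.71-0.46j), 0.02+1.12j, (-0.5+0.77j)], [-0.46-0.51j, (0.9-0.15j), (0.68+0.31j)]] + [[0.79+0.24j, (-0.29-1.06j), (-0.68-0.59j)], [0.71+0.46j, 0.02-1.12j, (-0.5-0.77j)], [(-0.46+0.51j), 0.90+0.15j, 0.68-0.31j]]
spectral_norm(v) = 3.78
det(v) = -3.71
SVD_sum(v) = [[1.03,-0.86,-0.79], [1.12,-0.94,-0.87], [-1.98,1.66,1.53]] + [[0.33, 0.79, -0.44], [0.27, 0.66, -0.37], [0.32, 0.79, -0.44]] + [[-0.28, -0.05, -0.31], [0.31, 0.06, 0.33], [0.03, 0.01, 0.03]]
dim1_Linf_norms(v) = [1.54, 1.7, 2.45]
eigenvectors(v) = [[0.55+0.00j, (-0.58-0.17j), -0.58+0.17j], [(-0.31+0j), -0.62+0.00j, -0.62-0.00j], [0.77+0.00j, (0.08+0.5j), (0.08-0.5j)]]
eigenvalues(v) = [(-1.02+0j), (1.49+1.19j), (1.49-1.19j)]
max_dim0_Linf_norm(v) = 2.45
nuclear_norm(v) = 5.98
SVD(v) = [[-0.41,  -0.61,  0.68],  [-0.45,  -0.51,  -0.73],  [0.79,  -0.61,  -0.07]] @ diag([3.7836223263118143, 1.5781231238941, 0.6219561862908919]) @ [[-0.66, 0.55, 0.51],  [-0.34, -0.82, 0.46],  [-0.67, -0.13, -0.73]]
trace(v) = 1.97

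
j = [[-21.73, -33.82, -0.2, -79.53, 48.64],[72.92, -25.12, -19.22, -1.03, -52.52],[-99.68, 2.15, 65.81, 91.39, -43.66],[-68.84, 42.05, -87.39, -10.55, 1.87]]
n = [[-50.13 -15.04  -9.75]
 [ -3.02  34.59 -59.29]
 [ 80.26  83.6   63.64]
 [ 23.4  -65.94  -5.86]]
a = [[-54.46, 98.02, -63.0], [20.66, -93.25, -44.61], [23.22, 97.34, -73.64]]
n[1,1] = 34.59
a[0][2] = -63.0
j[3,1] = 42.05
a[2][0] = 23.22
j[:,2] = [-0.2, -19.22, 65.81, -87.39]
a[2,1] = 97.34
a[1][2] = -44.61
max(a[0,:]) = 98.02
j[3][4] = 1.87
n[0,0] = -50.13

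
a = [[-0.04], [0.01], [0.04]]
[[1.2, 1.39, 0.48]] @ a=[[-0.01]]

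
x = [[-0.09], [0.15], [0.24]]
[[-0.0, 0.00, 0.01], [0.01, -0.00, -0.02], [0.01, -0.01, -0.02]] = x @ [[0.04,-0.03,-0.10]]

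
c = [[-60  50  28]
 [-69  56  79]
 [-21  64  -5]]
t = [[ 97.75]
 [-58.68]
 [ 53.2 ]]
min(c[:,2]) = -5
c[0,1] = 50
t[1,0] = -58.68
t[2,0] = 53.2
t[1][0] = -58.68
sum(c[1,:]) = 66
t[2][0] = 53.2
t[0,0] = 97.75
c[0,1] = 50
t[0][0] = 97.75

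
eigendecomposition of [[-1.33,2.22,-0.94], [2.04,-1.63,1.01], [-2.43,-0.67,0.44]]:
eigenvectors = [[-0.67+0.00j, 0.18+0.07j, (0.18-0.07j)], [(0.69+0j), (-0.24+0.08j), -0.24-0.08j], [-0.26+0.00j, -0.95+0.00j, -0.95-0.00j]]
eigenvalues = [(-3.99+0j), (0.74+0.24j), (0.74-0.24j)]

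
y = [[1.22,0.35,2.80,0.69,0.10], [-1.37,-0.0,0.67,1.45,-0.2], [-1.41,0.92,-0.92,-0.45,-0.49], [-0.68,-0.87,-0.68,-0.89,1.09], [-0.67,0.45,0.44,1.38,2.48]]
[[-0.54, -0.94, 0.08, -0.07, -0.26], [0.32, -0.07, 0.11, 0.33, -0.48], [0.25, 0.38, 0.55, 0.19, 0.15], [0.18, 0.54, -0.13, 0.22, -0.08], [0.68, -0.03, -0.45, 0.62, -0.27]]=y @[[-0.14, -0.19, -0.22, -0.21, 0.16], [0.04, -0.11, 0.21, 0.04, 0.19], [-0.19, -0.21, 0.16, 0.05, -0.16], [0.20, -0.12, -0.23, 0.03, -0.11], [0.15, 0.06, -0.18, 0.16, -0.01]]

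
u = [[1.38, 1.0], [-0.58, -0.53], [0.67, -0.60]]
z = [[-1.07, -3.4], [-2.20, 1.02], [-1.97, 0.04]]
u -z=[[2.45, 4.4],  [1.62, -1.55],  [2.64, -0.64]]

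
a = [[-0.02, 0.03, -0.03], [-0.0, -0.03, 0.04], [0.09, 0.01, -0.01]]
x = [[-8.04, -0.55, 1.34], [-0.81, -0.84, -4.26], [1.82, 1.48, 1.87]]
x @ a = [[0.28, -0.21, 0.21], [-0.37, -0.04, 0.03], [0.13, 0.03, -0.01]]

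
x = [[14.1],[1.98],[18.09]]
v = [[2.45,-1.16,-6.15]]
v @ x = [[-79.01]]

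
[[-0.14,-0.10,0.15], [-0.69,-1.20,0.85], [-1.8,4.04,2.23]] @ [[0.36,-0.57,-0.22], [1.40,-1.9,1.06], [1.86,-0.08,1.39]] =[[0.09, 0.26, 0.13], [-0.35, 2.61, 0.06], [9.16, -6.83, 7.78]]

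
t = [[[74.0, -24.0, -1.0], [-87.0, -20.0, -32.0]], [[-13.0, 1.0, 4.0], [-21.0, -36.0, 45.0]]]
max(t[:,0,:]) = 74.0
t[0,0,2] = -1.0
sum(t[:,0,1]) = -23.0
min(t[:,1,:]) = -87.0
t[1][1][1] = -36.0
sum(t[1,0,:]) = -8.0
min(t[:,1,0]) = -87.0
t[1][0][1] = 1.0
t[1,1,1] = -36.0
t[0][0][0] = 74.0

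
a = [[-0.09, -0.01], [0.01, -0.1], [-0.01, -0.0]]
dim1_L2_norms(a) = [0.09, 0.1, 0.01]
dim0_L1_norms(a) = [0.11, 0.11]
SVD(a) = [[-0.05, 0.99],  [-1.0, -0.05],  [0.01, 0.11]] @ diag([0.10052630757077345, 0.0910739341754064]) @ [[-0.06, 1.0],[-1.0, -0.06]]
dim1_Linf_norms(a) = [0.09, 0.1, 0.01]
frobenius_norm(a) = 0.14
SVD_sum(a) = [[0.00, -0.00], [0.01, -0.1], [-0.0, 0.0]] + [[-0.09, -0.01], [0.00, 0.0], [-0.01, -0.00]]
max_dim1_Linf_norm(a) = 0.1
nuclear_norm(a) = 0.19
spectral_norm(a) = 0.10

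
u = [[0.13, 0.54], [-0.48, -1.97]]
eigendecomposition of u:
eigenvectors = [[0.97, -0.26], [-0.24, 0.96]]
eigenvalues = [-0.0, -1.84]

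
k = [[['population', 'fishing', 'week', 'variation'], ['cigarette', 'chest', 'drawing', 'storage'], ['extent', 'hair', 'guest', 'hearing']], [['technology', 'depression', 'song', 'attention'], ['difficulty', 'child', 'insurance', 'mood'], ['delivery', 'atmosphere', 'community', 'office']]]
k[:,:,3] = [['variation', 'storage', 'hearing'], ['attention', 'mood', 'office']]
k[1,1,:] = ['difficulty', 'child', 'insurance', 'mood']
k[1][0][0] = 'technology'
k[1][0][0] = 'technology'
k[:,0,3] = ['variation', 'attention']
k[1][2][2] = 'community'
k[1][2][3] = 'office'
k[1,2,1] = 'atmosphere'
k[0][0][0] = 'population'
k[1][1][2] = 'insurance'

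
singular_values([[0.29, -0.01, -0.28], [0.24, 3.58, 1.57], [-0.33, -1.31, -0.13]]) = [4.12, 0.59, 0.09]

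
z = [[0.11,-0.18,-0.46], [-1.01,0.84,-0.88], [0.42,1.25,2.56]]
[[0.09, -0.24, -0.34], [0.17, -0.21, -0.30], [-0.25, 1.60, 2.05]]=z @ [[0.18, 0.15, 0.05], [0.19, 0.37, 0.35], [-0.22, 0.42, 0.62]]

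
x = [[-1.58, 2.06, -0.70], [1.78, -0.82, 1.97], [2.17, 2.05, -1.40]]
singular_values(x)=[3.77, 3.18, 1.23]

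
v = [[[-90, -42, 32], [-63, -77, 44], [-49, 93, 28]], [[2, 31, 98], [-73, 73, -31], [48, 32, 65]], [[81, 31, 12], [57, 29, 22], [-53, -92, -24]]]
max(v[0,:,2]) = 44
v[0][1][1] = -77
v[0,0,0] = -90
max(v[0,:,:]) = 93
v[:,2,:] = [[-49, 93, 28], [48, 32, 65], [-53, -92, -24]]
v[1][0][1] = 31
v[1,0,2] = 98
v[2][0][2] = 12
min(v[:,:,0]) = -90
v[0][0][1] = -42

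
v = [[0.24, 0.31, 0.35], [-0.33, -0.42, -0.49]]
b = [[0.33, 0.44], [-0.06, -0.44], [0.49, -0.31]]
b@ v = [[-0.07,-0.08,-0.10], [0.13,0.17,0.19], [0.22,0.28,0.32]]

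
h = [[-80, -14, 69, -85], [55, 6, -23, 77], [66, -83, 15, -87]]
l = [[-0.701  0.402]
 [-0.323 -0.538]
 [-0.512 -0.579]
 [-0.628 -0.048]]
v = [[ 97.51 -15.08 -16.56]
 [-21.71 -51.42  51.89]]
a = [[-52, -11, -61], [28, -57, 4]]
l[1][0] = -0.323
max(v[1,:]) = 51.89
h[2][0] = 66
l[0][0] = -0.701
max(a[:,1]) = -11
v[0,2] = -16.56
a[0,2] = -61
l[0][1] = 0.402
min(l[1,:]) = -0.538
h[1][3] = 77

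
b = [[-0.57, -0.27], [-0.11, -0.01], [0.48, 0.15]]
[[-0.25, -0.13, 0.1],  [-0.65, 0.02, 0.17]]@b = [[0.20, 0.08], [0.45, 0.20]]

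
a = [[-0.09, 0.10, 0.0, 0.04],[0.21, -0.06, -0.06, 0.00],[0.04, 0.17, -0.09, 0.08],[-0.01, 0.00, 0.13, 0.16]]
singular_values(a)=[0.27, 0.22, 0.19, 0.0]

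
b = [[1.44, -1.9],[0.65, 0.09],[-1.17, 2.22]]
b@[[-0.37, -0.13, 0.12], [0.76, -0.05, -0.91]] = [[-1.98, -0.09, 1.9], [-0.17, -0.09, -0.00], [2.12, 0.04, -2.16]]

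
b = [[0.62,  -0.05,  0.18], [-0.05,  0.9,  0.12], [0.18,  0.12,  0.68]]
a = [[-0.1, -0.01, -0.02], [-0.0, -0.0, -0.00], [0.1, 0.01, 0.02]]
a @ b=[[-0.07,-0.01,-0.03], [0.0,0.00,0.00], [0.07,0.01,0.03]]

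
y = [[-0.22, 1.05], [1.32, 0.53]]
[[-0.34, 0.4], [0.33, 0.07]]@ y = [[0.6, -0.15], [0.02, 0.38]]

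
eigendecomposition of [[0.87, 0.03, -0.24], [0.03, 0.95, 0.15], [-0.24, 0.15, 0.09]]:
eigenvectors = [[-0.27, 0.94, -0.23], [0.16, 0.28, 0.95], [-0.95, -0.22, 0.22]]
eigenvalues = [-0.0, 0.93, 0.98]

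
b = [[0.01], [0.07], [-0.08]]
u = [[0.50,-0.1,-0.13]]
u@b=[[0.01]]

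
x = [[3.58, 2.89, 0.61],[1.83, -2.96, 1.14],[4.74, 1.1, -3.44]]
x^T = [[3.58, 1.83, 4.74],  [2.89, -2.96, 1.10],  [0.61, 1.14, -3.44]]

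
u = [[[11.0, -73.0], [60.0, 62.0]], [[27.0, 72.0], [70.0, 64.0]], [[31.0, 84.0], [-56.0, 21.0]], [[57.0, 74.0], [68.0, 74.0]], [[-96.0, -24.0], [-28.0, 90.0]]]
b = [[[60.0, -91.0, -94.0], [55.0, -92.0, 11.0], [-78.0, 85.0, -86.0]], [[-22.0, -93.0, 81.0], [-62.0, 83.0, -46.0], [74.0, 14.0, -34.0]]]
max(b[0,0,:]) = 60.0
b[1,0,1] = -93.0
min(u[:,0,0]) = -96.0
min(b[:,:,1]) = -93.0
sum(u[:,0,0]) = 30.0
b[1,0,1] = -93.0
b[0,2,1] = 85.0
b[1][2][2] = -34.0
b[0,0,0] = 60.0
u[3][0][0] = 57.0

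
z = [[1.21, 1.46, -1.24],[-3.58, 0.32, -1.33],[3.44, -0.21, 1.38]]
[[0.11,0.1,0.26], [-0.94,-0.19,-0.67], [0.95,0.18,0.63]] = z@[[0.17, 0.06, 0.22], [0.18, 0.0, -0.1], [0.29, -0.02, -0.11]]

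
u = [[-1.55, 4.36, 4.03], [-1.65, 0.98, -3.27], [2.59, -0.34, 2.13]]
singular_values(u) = [6.37, 4.66, 1.05]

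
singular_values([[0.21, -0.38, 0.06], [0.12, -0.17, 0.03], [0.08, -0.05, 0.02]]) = [0.49, 0.05, 0.0]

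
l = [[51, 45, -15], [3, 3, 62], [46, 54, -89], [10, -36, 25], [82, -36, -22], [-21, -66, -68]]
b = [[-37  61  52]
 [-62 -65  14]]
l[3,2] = 25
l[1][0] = 3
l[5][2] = -68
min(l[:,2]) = -89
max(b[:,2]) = 52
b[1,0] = -62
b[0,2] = 52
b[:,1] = [61, -65]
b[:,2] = [52, 14]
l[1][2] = 62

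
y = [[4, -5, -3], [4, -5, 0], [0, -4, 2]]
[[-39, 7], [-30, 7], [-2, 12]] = y @[[-5, -2], [2, -3], [3, 0]]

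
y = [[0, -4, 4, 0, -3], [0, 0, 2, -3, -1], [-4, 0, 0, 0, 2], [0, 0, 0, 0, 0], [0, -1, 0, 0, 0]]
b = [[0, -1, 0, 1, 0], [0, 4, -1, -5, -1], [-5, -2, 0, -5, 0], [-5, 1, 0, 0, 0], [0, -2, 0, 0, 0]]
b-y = [[0, 3, -4, 1, 3], [0, 4, -3, -2, 0], [-1, -2, 0, -5, -2], [-5, 1, 0, 0, 0], [0, -1, 0, 0, 0]]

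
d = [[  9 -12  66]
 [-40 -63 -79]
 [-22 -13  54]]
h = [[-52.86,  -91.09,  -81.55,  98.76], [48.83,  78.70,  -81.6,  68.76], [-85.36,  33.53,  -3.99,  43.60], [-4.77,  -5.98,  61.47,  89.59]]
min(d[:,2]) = -79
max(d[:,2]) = 66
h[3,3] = 89.59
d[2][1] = -13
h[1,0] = 48.83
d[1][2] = -79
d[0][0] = 9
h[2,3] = 43.6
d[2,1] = -13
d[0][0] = 9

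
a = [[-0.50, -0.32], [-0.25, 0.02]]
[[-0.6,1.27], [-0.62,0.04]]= a@[[2.32, -0.43], [-1.75, -3.29]]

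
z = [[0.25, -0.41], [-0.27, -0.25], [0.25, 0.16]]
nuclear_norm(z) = 0.95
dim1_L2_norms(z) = [0.48, 0.37, 0.3]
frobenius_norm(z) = 0.67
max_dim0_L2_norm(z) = 0.51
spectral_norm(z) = 0.51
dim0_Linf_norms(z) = [0.27, 0.41]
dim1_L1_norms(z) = [0.66, 0.52, 0.41]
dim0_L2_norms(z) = [0.44, 0.51]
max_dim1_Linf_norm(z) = 0.41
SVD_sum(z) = [[-0.03, -0.39], [-0.02, -0.27], [0.02, 0.18]] + [[0.28, -0.02], [-0.25, 0.02], [0.23, -0.02]]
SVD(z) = [[-0.76, 0.64],  [-0.54, -0.56],  [0.36, 0.53]] @ diag([0.5065823802082217, 0.44438079623513516]) @ [[0.08, 1.00], [1.0, -0.08]]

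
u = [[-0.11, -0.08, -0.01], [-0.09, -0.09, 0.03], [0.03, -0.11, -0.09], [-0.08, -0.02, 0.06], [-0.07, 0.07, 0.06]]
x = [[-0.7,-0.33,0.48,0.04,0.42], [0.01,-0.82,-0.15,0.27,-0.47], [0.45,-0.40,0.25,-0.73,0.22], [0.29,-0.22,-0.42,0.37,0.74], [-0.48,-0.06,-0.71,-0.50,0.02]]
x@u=[[0.09, 0.06, -0.02], [0.08, 0.05, -0.02], [0.04, 0.00, -0.07], [-0.11, 0.09, 0.09], [0.08, 0.13, 0.04]]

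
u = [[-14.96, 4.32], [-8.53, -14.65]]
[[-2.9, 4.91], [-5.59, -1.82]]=u @ [[0.26,-0.25], [0.23,0.27]]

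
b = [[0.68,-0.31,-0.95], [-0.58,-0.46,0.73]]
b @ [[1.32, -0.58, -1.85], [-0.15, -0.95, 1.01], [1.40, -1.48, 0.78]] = [[-0.39, 1.31, -2.31], [0.33, -0.31, 1.18]]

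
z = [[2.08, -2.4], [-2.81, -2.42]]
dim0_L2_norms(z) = [3.5, 3.41]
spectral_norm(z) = 3.71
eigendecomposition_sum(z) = [[2.7, -1.14], [-1.34, 0.56]] + [[-0.62, -1.26], [-1.47, -2.98]]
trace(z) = -0.34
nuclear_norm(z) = 6.88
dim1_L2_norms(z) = [3.18, 3.71]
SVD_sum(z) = [[0.03,0.02],  [-2.83,-2.4]] + [[2.05, -2.42], [0.02, -0.02]]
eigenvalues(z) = [3.27, -3.61]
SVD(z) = [[-0.01, 1.00], [1.00, 0.01]] @ diag([3.708486127526636, 3.1758511681032053]) @ [[-0.76, -0.65], [0.65, -0.76]]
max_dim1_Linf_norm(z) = 2.81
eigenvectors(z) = [[0.90, 0.39], [-0.44, 0.92]]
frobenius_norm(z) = 4.88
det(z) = -11.78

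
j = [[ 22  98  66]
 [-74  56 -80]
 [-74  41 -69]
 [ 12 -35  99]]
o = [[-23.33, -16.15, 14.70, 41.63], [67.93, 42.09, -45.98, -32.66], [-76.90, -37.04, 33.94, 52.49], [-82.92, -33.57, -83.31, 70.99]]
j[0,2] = 66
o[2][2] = 33.94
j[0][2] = 66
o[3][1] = -33.57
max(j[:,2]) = 99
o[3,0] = -82.92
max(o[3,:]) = 70.99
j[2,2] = -69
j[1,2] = -80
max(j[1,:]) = 56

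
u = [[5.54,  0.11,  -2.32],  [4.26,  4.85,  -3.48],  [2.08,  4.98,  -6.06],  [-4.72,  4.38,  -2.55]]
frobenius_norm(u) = 14.27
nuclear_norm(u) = 21.44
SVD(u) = [[-0.34, 0.56, -0.34], [-0.61, 0.14, 0.78], [-0.68, -0.15, -0.53], [-0.21, -0.8, 0.0]] @ diag([11.638120049116225, 8.07834384215341, 1.7253470637240063]) @ [[-0.42, -0.63, 0.65], [0.89, -0.44, 0.15], [0.19, 0.64, 0.74]]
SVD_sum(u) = [[1.65, 2.47, -2.56], [3.01, 4.48, -4.65], [3.36, 5.02, -5.2], [1.03, 1.53, -1.58]] + [[4.00, -1.98, 0.67], [1.0, -0.49, 0.17], [-1.11, 0.55, -0.19], [-5.75, 2.85, -0.97]] + [[-0.11,-0.38,-0.44], [0.26,0.86,1.0], [-0.18,-0.58,-0.68], [0.00,0.00,0.00]]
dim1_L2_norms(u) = [6.01, 7.33, 8.11, 6.93]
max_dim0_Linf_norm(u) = 6.06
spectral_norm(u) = 11.64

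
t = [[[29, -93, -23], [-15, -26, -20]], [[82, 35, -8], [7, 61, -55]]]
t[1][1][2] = -55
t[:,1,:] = [[-15, -26, -20], [7, 61, -55]]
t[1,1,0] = 7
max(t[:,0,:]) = 82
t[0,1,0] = -15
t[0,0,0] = 29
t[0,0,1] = -93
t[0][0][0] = 29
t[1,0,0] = 82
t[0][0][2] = -23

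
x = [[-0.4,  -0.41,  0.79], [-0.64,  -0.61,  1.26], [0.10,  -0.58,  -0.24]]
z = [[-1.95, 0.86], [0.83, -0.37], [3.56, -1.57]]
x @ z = [[3.25, -1.43], [5.23, -2.3], [-1.53, 0.68]]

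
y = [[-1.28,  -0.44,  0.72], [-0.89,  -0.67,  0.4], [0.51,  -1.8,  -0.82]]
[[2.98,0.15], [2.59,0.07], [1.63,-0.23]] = y @[[-1.56,-0.42], [-1.54,0.20], [0.42,-0.42]]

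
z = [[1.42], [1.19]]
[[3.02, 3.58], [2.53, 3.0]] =z@[[2.13, 2.52]]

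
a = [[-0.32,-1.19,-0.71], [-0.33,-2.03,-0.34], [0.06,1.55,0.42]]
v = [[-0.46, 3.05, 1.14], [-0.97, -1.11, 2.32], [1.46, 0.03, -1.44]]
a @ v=[[0.26, 0.32, -2.1], [1.62, 1.24, -4.60], [-0.92, -1.52, 3.06]]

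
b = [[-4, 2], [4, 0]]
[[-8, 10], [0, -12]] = b @ [[0, -3], [-4, -1]]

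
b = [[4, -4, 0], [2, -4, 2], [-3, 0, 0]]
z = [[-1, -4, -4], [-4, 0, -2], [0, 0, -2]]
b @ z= [[12, -16, -8], [14, -8, -4], [3, 12, 12]]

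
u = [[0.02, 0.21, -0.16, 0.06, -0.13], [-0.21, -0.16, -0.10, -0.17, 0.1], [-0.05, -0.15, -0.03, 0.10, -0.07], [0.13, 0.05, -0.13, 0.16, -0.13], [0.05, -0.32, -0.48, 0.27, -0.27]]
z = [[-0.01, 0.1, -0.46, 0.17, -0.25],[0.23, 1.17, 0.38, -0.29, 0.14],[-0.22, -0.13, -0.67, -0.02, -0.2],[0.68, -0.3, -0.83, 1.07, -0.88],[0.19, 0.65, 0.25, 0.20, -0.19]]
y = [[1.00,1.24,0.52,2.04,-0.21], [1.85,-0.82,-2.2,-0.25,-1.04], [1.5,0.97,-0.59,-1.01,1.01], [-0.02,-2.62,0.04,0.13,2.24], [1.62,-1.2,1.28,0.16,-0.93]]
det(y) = 136.40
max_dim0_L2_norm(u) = 0.53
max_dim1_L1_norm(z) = 3.76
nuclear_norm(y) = 13.87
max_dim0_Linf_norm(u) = 0.48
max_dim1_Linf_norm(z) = 1.17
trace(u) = -0.28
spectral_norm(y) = 3.71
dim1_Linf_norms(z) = [0.46, 1.17, 0.67, 1.07, 0.65]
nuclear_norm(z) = 4.25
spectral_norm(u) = 0.74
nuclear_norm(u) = 1.52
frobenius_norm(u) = 0.90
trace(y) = -1.21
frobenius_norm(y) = 6.42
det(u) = -0.00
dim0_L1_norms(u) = [0.46, 0.89, 0.9, 0.76, 0.7]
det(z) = -0.01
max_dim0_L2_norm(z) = 1.38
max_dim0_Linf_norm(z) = 1.17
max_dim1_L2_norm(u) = 0.69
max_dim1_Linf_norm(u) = 0.48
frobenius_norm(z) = 2.51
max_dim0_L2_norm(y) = 3.38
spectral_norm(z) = 2.00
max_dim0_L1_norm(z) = 2.59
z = y @ u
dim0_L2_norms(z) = [0.77, 1.38, 1.25, 1.14, 0.97]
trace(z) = 1.37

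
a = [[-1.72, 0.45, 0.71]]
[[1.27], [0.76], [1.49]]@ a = [[-2.18, 0.57, 0.9], [-1.31, 0.34, 0.54], [-2.56, 0.67, 1.06]]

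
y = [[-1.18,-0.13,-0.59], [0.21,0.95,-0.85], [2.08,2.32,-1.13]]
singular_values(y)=[3.54, 1.36, 0.0]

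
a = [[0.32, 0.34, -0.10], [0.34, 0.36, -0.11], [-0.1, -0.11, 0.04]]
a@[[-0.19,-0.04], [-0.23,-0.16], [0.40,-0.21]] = [[-0.18, -0.05],[-0.19, -0.05],[0.06, 0.01]]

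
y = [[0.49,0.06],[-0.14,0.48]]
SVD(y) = [[-0.68, 0.73], [0.73, 0.68]] @ diag([0.5355132677359229, 0.4548906902529373]) @ [[-0.81, 0.58], [0.58, 0.81]]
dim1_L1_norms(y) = [0.55, 0.62]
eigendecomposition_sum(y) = [[0.25+0.03j, 0.03-0.16j], [-0.07+0.37j, (0.24+0.06j)]] + [[(0.24-0.03j), 0.03+0.16j],[(-0.07-0.37j), 0.24-0.06j]]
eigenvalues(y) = [(0.48+0.09j), (0.48-0.09j)]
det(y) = 0.24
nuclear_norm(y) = 0.99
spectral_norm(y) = 0.54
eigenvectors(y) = [[-0.03-0.55j, -0.03+0.55j], [(0.84+0j), (0.84-0j)]]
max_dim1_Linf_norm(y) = 0.49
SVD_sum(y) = [[0.3, -0.21],  [-0.32, 0.23]] + [[0.19, 0.27], [0.18, 0.25]]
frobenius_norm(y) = 0.70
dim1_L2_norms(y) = [0.49, 0.5]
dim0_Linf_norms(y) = [0.49, 0.48]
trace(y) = 0.97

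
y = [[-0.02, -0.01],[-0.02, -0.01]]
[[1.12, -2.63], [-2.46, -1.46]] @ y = [[0.03, 0.02], [0.08, 0.04]]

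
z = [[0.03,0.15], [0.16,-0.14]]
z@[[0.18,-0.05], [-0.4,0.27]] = [[-0.05,0.04], [0.08,-0.05]]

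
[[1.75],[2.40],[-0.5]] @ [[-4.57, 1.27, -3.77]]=[[-8.0, 2.22, -6.60], [-10.97, 3.05, -9.05], [2.28, -0.64, 1.88]]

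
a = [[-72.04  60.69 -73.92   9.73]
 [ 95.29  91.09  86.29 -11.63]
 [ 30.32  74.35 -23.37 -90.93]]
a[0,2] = -73.92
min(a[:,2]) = -73.92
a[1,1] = 91.09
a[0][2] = -73.92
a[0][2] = -73.92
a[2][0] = 30.32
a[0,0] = -72.04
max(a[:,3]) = 9.73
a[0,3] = 9.73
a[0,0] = -72.04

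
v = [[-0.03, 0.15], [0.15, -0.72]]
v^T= [[-0.03, 0.15], [0.15, -0.72]]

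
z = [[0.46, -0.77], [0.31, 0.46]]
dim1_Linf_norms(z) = [0.77, 0.46]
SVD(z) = [[-0.94, 0.35], [0.35, 0.94]] @ diag([0.9393659140387279, 0.479365914038728]) @ [[-0.35, 0.94], [0.94, 0.35]]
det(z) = 0.45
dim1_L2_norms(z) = [0.9, 0.55]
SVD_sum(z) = [[0.3, -0.83], [-0.11, 0.3]] + [[0.16, 0.06], [0.42, 0.16]]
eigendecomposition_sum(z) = [[0.23+0.24j, -0.39+0.36j], [(0.16-0.15j), (0.23+0.24j)]] + [[(0.23-0.24j),(-0.39-0.36j)], [0.16+0.15j,(0.23-0.24j)]]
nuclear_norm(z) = 1.42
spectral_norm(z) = 0.94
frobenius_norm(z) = 1.05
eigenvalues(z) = [(0.46+0.49j), (0.46-0.49j)]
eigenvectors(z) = [[0.84+0.00j, (0.84-0j)], [0.00-0.54j, 0.00+0.54j]]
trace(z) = 0.92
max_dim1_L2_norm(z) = 0.9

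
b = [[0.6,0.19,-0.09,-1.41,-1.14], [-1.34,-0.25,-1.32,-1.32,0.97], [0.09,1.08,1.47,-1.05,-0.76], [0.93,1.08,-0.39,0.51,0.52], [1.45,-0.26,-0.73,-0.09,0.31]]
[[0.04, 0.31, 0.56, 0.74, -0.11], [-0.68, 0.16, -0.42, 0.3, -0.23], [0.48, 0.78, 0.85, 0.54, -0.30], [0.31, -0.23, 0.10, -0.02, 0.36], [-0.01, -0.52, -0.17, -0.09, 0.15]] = b @[[0.15, -0.22, 0.05, -0.05, 0.06], [0.21, 0.2, 0.29, 0.24, 0.15], [0.20, 0.19, 0.13, -0.15, -0.21], [0.09, -0.21, -0.12, -0.28, 0.22], [-0.05, -0.11, -0.28, -0.28, -0.1]]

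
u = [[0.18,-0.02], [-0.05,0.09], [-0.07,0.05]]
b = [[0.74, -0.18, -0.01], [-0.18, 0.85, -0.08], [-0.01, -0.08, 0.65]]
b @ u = [[0.14, -0.03],[-0.07, 0.08],[-0.04, 0.03]]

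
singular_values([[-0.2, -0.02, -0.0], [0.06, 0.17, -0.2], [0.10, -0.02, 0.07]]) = [0.28, 0.22, 0.02]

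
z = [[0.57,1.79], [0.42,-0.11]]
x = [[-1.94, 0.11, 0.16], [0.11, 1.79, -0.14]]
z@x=[[-0.91, 3.27, -0.16], [-0.83, -0.15, 0.08]]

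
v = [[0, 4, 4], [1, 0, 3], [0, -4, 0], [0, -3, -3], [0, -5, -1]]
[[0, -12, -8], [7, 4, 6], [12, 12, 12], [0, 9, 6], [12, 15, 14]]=v@[[-2, 4, 3], [-3, -3, -3], [3, 0, 1]]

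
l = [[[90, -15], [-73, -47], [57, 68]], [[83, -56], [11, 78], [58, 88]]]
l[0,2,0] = 57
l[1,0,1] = -56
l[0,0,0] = 90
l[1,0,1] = -56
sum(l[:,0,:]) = 102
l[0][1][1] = -47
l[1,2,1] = 88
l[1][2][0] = 58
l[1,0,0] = 83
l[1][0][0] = 83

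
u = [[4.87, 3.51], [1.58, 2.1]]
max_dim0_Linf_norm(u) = 4.87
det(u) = 4.68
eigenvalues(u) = [6.22, 0.75]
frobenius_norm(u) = 6.55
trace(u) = 6.97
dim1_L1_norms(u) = [8.38, 3.68]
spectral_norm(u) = 6.51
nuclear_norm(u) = 7.23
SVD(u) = [[-0.92,-0.39],[-0.39,0.92]] @ diag([6.513593222586352, 0.7186816615700847]) @ [[-0.78, -0.62], [-0.62, 0.78]]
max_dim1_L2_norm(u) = 6.0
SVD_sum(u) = [[4.7,  3.73], [1.99,  1.58]] + [[0.17, -0.22], [-0.41, 0.52]]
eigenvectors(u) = [[0.93,  -0.65], [0.36,  0.76]]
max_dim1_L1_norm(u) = 8.38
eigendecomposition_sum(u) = [[4.68, 3.99],[1.80, 1.53]] + [[0.19, -0.48], [-0.22, 0.57]]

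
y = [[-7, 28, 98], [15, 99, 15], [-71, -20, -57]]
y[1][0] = 15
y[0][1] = 28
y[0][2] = 98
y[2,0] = -71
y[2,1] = -20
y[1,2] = 15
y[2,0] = -71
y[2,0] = -71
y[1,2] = 15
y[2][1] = -20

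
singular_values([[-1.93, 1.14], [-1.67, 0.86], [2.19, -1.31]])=[3.88, 0.1]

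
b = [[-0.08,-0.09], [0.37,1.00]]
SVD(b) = [[-0.1,  0.99],[0.99,  0.10]] @ diag([1.0721486620642058, 0.04355739241430239]) @ [[0.35,0.94], [-0.94,0.35]]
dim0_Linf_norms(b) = [0.37, 1.0]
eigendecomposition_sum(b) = [[-0.05,-0.0], [0.02,0.0]] + [[-0.03, -0.09],[0.35, 1.0]]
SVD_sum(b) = [[-0.04,-0.11], [0.37,1.0]] + [[-0.04, 0.02], [-0.00, 0.00]]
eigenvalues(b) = [-0.05, 0.97]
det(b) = -0.05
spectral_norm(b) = 1.07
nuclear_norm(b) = 1.12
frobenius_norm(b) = 1.07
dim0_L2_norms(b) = [0.38, 1.0]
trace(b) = 0.92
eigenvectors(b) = [[-0.94, 0.09], [0.33, -1.00]]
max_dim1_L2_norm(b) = 1.07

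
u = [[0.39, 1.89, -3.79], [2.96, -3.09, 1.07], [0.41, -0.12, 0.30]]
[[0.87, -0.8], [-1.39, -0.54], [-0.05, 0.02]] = u @ [[0.01, -0.10], [0.46, 0.18], [-0.0, 0.29]]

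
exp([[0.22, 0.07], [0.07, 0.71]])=[[1.25, 0.11], [0.11, 2.04]]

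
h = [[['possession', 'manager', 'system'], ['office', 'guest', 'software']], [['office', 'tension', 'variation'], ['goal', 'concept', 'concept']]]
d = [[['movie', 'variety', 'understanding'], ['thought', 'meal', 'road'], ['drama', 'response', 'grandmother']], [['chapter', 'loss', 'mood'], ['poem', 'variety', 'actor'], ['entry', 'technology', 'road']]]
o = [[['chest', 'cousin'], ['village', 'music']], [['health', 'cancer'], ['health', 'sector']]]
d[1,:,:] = [['chapter', 'loss', 'mood'], ['poem', 'variety', 'actor'], ['entry', 'technology', 'road']]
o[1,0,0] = 'health'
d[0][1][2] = 'road'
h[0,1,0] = 'office'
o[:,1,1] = ['music', 'sector']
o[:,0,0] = ['chest', 'health']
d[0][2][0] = 'drama'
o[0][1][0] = 'village'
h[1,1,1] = 'concept'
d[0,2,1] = 'response'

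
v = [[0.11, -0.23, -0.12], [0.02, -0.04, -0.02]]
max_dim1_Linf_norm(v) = 0.23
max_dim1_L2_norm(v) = 0.28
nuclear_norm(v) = 0.29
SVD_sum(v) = [[0.11, -0.23, -0.12], [0.02, -0.04, -0.02]] + [[-0.0, 0.0, -0.0], [0.0, -0.00, 0.00]]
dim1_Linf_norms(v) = [0.23, 0.04]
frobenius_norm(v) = 0.29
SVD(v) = [[-0.99, -0.17], [-0.17, 0.99]] @ diag([0.2860044282542233, 0.0012112055873689288]) @ [[-0.39, 0.82, 0.43], [0.72, -0.02, 0.7]]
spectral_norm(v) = 0.29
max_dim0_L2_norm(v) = 0.23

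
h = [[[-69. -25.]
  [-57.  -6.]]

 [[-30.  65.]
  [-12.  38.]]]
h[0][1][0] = -57.0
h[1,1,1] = 38.0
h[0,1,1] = -6.0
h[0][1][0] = -57.0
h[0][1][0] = -57.0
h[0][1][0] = -57.0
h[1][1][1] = 38.0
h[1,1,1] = 38.0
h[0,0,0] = -69.0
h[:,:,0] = [[-69.0, -57.0], [-30.0, -12.0]]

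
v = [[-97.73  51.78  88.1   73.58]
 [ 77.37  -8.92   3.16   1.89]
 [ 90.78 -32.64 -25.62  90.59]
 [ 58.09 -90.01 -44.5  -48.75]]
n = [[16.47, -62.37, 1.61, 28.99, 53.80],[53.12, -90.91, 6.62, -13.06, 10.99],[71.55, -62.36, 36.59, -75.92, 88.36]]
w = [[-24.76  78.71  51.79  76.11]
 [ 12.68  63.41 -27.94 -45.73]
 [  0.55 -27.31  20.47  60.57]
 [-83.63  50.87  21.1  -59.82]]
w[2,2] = 20.47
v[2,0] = 90.78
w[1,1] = 63.41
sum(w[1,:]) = 2.420000000000009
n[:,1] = [-62.37, -90.91, -62.36]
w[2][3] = 60.57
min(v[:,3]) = -48.75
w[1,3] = -45.73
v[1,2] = 3.16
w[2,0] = 0.55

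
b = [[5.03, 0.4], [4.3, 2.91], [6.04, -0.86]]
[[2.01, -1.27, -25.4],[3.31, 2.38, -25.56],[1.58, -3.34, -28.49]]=b @[[0.35, -0.36, -4.93], [0.62, 1.35, -1.50]]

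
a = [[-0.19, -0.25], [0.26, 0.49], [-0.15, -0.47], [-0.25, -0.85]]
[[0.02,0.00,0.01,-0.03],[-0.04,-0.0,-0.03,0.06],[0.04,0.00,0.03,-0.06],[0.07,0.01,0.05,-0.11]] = a @ [[0.01, 0.0, 0.01, -0.02], [-0.08, -0.01, -0.06, 0.14]]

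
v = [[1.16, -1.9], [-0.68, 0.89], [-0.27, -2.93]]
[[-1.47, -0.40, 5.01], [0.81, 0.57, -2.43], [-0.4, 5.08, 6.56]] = v @ [[-0.91, -2.77, 0.57], [0.22, -1.48, -2.29]]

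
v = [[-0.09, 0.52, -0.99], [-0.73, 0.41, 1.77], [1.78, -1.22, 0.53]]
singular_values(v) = [2.34, 2.11, 0.3]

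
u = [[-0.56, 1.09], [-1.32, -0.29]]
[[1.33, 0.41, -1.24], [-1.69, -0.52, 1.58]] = u@ [[0.91, 0.28, -0.85], [1.69, 0.52, -1.57]]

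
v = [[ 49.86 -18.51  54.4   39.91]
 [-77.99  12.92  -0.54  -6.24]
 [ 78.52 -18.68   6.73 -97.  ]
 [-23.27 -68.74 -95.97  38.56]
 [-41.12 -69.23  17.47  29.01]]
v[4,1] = -69.23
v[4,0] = -41.12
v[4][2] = 17.47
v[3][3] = 38.56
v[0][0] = 49.86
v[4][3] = 29.01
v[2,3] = -97.0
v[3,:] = [-23.27, -68.74, -95.97, 38.56]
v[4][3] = 29.01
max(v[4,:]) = 29.01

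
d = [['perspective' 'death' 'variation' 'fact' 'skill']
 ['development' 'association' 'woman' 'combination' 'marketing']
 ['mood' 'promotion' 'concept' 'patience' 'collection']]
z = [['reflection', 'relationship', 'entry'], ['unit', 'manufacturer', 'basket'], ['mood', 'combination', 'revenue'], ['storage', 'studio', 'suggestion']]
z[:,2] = ['entry', 'basket', 'revenue', 'suggestion']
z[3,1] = 'studio'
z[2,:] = ['mood', 'combination', 'revenue']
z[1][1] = 'manufacturer'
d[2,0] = 'mood'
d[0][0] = 'perspective'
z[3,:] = ['storage', 'studio', 'suggestion']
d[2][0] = 'mood'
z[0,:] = ['reflection', 'relationship', 'entry']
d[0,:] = ['perspective', 'death', 'variation', 'fact', 'skill']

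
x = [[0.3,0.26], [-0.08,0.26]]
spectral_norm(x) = 0.42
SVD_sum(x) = [[0.22, 0.31], [0.1, 0.13]] + [[0.08, -0.05], [-0.18, 0.13]]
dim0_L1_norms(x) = [0.38, 0.52]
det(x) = 0.10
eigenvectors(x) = [[(0.87+0j),  (0.87-0j)], [(-0.07+0.48j),  -0.07-0.48j]]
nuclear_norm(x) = 0.66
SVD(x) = [[0.92,  0.39], [0.39,  -0.92]] @ diag([0.4197622316561128, 0.23537134251025515]) @ [[0.58, 0.81], [0.81, -0.58]]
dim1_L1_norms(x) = [0.56, 0.34]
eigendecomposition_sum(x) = [[(0.15+0.05j), (0.13-0.25j)], [-0.04+0.08j, 0.13+0.09j]] + [[(0.15-0.05j), 0.13+0.25j], [-0.04-0.08j, (0.13-0.09j)]]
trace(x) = 0.56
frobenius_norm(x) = 0.48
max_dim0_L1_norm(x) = 0.52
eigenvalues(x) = [(0.28+0.14j), (0.28-0.14j)]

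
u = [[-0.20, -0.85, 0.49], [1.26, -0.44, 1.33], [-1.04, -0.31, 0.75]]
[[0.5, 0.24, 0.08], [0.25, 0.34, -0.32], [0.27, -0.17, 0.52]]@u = [[0.12, -0.56, 0.62], [0.71, -0.26, 0.33], [-0.81, -0.32, 0.3]]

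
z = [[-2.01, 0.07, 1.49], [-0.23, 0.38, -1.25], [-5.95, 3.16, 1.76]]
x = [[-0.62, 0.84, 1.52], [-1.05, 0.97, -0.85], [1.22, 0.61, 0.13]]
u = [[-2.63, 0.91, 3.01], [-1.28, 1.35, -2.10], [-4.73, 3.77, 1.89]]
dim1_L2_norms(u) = [4.1, 2.81, 6.34]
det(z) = -6.45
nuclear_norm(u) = 11.12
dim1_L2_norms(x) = [1.84, 1.66, 1.37]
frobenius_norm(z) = 7.52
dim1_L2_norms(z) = [2.5, 1.33, 6.96]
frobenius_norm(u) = 8.05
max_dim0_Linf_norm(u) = 4.73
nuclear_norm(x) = 4.83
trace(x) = 0.48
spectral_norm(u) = 7.32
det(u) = -11.60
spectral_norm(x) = 1.87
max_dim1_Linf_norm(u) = 4.73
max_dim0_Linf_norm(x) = 1.52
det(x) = -3.93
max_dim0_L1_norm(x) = 2.89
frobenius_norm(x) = 2.84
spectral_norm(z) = 7.29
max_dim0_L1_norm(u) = 8.64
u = x + z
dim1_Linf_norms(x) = [1.52, 1.05, 1.22]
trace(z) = 0.13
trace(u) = 0.61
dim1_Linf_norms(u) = [3.01, 2.1, 4.73]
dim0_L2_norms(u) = [5.56, 4.11, 4.13]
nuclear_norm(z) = 9.55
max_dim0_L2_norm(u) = 5.56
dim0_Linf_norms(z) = [5.95, 3.16, 1.76]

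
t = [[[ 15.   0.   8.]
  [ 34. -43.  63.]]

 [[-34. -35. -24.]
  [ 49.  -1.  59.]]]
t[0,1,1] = -43.0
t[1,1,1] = -1.0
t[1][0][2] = -24.0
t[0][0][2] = 8.0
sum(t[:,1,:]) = 161.0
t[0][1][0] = 34.0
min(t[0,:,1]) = -43.0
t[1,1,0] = 49.0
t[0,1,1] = -43.0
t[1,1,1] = -1.0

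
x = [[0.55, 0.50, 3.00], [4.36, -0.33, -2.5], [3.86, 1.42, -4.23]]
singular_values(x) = [7.73, 2.85, 1.34]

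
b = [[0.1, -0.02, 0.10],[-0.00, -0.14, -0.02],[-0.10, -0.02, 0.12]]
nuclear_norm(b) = 0.44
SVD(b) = [[0.41, 0.44, -0.80],[0.12, 0.85, 0.52],[0.91, -0.31, 0.3]] @ diag([0.16104730901770595, 0.14236681883523936, 0.13782399338609258]) @ [[-0.31,-0.26,0.91], [0.52,-0.85,-0.07], [-0.80,-0.46,-0.4]]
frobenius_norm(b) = 0.26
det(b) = -0.00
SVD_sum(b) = [[-0.02, -0.02, 0.06], [-0.01, -0.0, 0.02], [-0.04, -0.04, 0.13]] + [[0.03, -0.05, -0.00],[0.06, -0.1, -0.01],[-0.02, 0.04, 0.00]] + [[0.09, 0.05, 0.04],[-0.06, -0.03, -0.03],[-0.03, -0.02, -0.02]]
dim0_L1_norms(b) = [0.2, 0.18, 0.24]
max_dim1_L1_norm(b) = 0.24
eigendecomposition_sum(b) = [[0.05+0.06j,(-0.01+0j),(0.05-0.06j)], [-0.01j,0j,(-0.01-0j)], [(-0.05+0.06j),(-0-0.01j),0.06+0.04j]] + [[0.05-0.06j, -0.01-0.00j, 0.05+0.06j],  [0.01j, -0j, (-0.01+0j)],  [-0.05-0.06j, -0.00+0.01j, 0.06-0.04j]] + [[-0.00+0.00j, (-0.01-0j), -0.00+0.00j], [-0.00+0.00j, (-0.14-0j), -0.01+0.00j], [-0.00+0.00j, (-0.01-0j), (-0+0j)]]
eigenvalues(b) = [(0.11+0.1j), (0.11-0.1j), (-0.14+0j)]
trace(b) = 0.08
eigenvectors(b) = [[-0.71+0.00j, (-0.71-0j), (-0.04+0j)], [(0.02+0.05j), (0.02-0.05j), (-0.99+0j)], [(-0.07-0.7j), (-0.07+0.7j), (-0.09+0j)]]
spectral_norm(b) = 0.16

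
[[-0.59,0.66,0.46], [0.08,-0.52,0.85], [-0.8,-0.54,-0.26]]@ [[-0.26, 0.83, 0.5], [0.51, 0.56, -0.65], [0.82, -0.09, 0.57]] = [[0.87, -0.16, -0.46], [0.41, -0.30, 0.86], [-0.28, -0.94, -0.20]]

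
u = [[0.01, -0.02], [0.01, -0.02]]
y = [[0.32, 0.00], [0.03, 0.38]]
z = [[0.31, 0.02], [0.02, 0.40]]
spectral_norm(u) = 0.03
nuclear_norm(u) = 0.03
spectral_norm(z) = 0.40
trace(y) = 0.70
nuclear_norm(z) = 0.71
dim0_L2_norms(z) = [0.31, 0.4]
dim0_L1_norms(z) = [0.33, 0.42]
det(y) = 0.12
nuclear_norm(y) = 0.70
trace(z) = 0.71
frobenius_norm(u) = 0.03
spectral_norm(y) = 0.38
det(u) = 0.00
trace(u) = -0.01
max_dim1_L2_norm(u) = 0.02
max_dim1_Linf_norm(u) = 0.02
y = z + u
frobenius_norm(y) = 0.50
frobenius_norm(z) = 0.51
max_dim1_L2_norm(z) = 0.4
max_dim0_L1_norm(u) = 0.04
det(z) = 0.12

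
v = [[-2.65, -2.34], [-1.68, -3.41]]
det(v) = 5.105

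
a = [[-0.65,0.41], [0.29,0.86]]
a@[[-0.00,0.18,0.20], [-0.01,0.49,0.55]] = [[-0.00, 0.08, 0.10], [-0.01, 0.47, 0.53]]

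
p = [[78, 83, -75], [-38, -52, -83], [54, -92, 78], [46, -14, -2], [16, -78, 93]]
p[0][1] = 83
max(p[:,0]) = 78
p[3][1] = -14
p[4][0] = 16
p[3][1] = -14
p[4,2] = 93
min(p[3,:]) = -14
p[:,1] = [83, -52, -92, -14, -78]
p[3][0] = 46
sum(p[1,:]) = -173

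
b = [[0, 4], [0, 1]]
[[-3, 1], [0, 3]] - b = [[-3, -3], [0, 2]]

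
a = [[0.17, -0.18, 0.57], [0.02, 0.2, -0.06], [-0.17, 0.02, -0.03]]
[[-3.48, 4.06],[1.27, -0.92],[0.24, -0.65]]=a @[[-0.05, 2.49], [5.00, -3.22], [-4.52, 5.37]]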